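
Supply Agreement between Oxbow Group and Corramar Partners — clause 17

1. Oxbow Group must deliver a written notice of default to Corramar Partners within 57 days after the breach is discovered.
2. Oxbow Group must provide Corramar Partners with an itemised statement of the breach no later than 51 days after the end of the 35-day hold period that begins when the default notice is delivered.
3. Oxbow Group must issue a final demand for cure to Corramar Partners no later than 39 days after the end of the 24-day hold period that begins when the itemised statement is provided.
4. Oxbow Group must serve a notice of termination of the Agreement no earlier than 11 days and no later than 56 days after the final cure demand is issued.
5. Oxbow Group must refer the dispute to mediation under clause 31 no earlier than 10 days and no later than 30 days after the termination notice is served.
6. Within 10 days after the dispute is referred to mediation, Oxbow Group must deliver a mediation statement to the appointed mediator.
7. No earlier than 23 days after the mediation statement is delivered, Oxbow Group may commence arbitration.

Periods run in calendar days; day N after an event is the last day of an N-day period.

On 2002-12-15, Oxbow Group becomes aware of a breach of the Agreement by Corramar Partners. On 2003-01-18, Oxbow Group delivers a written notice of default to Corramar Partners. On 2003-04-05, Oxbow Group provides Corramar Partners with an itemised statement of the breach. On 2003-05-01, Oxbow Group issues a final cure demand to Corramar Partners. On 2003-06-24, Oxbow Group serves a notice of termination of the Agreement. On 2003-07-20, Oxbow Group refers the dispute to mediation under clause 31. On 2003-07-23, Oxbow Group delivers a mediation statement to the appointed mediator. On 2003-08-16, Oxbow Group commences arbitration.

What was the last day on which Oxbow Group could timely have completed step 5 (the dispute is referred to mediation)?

Step 5 runs from 2003-06-24, when the termination notice is served. The window is 10–30 days after 2003-06-24; it closes on 2003-07-24.

2003-07-24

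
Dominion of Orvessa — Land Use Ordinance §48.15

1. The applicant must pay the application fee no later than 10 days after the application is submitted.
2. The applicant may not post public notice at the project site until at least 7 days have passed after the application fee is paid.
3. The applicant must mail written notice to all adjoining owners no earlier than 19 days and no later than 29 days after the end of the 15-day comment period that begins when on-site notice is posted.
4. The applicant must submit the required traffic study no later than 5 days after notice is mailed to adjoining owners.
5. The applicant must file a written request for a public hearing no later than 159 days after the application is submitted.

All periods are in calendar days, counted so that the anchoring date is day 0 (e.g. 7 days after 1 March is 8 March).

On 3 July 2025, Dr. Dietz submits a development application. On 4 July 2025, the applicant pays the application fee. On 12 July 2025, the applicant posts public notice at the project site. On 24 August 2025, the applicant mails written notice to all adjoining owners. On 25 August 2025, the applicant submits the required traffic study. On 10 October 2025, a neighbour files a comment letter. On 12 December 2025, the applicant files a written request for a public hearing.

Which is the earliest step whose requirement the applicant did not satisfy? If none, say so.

Step 5

Step 1: 10 days after 3 July 2025 (when the application is submitted) is 13 July 2025; done 4 July 2025 — timely.
Step 2: the earliest permitted date is 7 days after 4 July 2025 (when the application fee is paid), i.e. 11 July 2025; done 12 July 2025, after the minimum wait.
Step 3: the window is 19–29 days after 27 July 2025 (end of the 15-day comment period, which began when on-site notice is posted on 12 July 2025), so 15 August 2025 through 25 August 2025; 24 August 2025 falls inside that range.
Step 4: 5 days after 24 August 2025 (when notice is mailed to adjoining owners) is 29 August 2025; 25 August 2025 is within that limit.
Step 5: 159 days after 3 July 2025 (when the application is submitted) is 9 December 2025; done 12 December 2025 — 3 days late.
The procedure was therefore not followed at step 5.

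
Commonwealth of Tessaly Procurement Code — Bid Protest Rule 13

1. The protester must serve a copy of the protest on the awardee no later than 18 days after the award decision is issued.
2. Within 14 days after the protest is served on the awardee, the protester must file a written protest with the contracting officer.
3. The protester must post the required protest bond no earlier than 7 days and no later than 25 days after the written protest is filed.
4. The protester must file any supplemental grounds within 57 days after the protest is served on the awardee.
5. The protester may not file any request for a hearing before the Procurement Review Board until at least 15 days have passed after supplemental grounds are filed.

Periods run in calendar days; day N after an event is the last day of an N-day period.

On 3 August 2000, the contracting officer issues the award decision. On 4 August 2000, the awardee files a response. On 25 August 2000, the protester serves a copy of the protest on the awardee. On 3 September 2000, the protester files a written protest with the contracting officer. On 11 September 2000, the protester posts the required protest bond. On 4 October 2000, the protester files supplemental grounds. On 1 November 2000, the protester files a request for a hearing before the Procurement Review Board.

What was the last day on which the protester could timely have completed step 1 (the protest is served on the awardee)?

Step 1 runs from 3 August 2000, when the award decision is issued. 18 days after 3 August 2000 is 21 August 2000.

21 August 2000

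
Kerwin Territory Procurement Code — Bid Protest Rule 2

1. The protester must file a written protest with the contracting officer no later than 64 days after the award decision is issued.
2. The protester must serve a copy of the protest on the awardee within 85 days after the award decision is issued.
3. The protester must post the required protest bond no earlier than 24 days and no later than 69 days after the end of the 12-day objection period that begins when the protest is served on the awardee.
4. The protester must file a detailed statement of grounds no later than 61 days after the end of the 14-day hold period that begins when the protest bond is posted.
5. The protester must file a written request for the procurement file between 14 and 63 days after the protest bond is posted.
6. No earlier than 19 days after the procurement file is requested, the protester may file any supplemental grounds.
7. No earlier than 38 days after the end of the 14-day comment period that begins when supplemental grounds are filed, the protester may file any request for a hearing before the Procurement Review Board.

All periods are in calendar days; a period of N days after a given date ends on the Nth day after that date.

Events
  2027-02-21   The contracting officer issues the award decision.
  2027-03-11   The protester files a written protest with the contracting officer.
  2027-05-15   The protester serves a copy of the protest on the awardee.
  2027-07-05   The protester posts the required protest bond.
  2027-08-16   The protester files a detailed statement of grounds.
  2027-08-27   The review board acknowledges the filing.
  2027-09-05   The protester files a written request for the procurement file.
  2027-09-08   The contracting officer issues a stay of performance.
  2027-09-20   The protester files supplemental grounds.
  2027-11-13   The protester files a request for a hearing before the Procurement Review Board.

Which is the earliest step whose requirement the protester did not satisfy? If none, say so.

Step 6

Step 1: 64 days after 2027-02-21 (when the award decision is issued) is 2027-04-26; done 2027-03-11 — timely.
Step 2: 85 days after 2027-02-21 (when the award decision is issued) is 2027-05-17; 2027-05-15 is within that limit.
Step 3: the window is 24–69 days after 2027-05-27 (end of the 12-day objection period, which began when the protest is served on the awardee on 2027-05-15), so 2027-06-20 through 2027-08-04; done 2027-07-05, which is between those dates.
Step 4: 61 days after 2027-07-19 (end of the 14-day hold period, which began when the protest bond is posted on 2027-07-05) is 2027-09-18; completed 2027-08-16, before the deadline.
Step 5: the window is 14–63 days after 2027-07-05 (when the protest bond is posted), so 2027-07-19 through 2027-09-06; done 2027-09-05, which is between those dates.
Step 6: the earliest permitted date is 19 days after 2027-09-05 (when the procurement file is requested), i.e. 2027-09-24; acted on 2027-09-20, 4 days prematurely.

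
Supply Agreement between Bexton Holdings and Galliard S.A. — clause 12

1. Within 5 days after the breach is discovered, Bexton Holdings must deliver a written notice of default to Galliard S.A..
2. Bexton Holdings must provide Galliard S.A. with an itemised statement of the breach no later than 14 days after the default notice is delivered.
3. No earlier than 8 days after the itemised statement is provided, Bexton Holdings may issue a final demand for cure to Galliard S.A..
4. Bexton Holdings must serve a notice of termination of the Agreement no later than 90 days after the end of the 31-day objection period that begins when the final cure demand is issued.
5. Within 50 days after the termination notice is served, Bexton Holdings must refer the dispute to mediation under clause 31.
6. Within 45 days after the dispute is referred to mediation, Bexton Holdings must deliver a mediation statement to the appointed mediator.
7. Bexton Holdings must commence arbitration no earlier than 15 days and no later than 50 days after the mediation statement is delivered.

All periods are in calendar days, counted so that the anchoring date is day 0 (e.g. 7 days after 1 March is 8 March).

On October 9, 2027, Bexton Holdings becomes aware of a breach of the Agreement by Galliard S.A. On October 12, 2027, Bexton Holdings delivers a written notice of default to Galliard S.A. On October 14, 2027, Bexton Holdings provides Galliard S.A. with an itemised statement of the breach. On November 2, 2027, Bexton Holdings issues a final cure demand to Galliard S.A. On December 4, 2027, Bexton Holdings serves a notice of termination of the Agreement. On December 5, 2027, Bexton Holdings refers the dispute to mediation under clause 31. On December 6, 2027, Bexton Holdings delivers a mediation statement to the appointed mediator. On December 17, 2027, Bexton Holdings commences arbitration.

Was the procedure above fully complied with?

No

Step 1 — counting 5 days from October 9, 2027 (when the breach is discovered) gives a deadline of October 14, 2027; done October 12, 2027 — timely.
Step 2 — counting 14 days from October 12, 2027 (when the default notice is delivered) gives a deadline of October 26, 2027; completed October 14, 2027, before the deadline.
Step 3 — must wait 8 days from October 14, 2027 (when the itemised statement is provided), so not before October 22, 2027; done November 2, 2027 — permitted.
Step 4 — counting 90 days from December 3, 2027 (end of the 31-day objection period, which began when the final cure demand is issued on November 2, 2027) gives a deadline of March 2, 2028; completed December 4, 2027, before the deadline.
Step 5 — counting 50 days from December 4, 2027 (when the termination notice is served) gives a deadline of January 23, 2028; completed December 5, 2027, before the deadline.
Step 6 — counting 45 days from December 5, 2027 (when the dispute is referred to mediation) gives a deadline of January 19, 2028; completed December 6, 2027, before the deadline.
Step 7 — 15 and 50 days from December 6, 2027 (when the mediation statement is delivered) are December 21, 2027 and January 25, 2028 respectively; December 17, 2027 is 4 days too early.
That is the first point of non-compliance.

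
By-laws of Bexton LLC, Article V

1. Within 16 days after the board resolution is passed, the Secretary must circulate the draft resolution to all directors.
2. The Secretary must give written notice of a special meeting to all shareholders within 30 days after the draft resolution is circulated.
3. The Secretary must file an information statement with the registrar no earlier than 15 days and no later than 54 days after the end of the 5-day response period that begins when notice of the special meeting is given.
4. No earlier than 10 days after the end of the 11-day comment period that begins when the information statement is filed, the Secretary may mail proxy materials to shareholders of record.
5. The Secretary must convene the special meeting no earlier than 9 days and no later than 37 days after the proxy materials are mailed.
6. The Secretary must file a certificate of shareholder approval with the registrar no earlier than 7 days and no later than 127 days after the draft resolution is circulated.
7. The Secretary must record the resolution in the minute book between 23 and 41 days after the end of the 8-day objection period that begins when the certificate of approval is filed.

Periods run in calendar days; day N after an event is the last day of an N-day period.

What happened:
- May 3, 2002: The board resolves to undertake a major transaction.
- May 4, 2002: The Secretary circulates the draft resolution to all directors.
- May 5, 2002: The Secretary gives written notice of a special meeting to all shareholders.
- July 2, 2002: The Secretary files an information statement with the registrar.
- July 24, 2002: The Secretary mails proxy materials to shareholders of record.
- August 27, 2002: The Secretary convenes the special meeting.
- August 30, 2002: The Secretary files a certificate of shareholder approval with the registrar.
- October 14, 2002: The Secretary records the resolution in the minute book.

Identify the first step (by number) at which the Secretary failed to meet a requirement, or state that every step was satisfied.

Step 1 — counting 16 days from May 3, 2002 (when the board resolution is passed) gives a deadline of May 19, 2002; done May 4, 2002 — timely.
Step 2 — counting 30 days from May 4, 2002 (when the draft resolution is circulated) gives a deadline of June 3, 2002; done May 5, 2002 — timely.
Step 3 — 15 and 54 days from May 10, 2002 (end of the 5-day response period, which began when notice of the special meeting is given on May 5, 2002) are May 25, 2002 and July 3, 2002 respectively; done July 2, 2002, which is between those dates.
Step 4 — must wait 10 days from July 13, 2002 (end of the 11-day comment period, which began when the information statement is filed on July 2, 2002), so not before July 23, 2002; done July 24, 2002 — permitted.
Step 5 — 9 and 37 days from July 24, 2002 (when the proxy materials are mailed) are August 2, 2002 and August 30, 2002 respectively; done August 27, 2002, which is between those dates.
Step 6 — 7 and 127 days from May 4, 2002 (when the draft resolution is circulated) are May 11, 2002 and September 8, 2002 respectively; done August 30, 2002 — within the window.
Step 7 — 23 and 41 days from September 7, 2002 (end of the 8-day objection period, which began when the certificate of approval is filed on August 30, 2002) are September 30, 2002 and October 18, 2002 respectively; done October 14, 2002, which is between those dates.

None — every step was satisfied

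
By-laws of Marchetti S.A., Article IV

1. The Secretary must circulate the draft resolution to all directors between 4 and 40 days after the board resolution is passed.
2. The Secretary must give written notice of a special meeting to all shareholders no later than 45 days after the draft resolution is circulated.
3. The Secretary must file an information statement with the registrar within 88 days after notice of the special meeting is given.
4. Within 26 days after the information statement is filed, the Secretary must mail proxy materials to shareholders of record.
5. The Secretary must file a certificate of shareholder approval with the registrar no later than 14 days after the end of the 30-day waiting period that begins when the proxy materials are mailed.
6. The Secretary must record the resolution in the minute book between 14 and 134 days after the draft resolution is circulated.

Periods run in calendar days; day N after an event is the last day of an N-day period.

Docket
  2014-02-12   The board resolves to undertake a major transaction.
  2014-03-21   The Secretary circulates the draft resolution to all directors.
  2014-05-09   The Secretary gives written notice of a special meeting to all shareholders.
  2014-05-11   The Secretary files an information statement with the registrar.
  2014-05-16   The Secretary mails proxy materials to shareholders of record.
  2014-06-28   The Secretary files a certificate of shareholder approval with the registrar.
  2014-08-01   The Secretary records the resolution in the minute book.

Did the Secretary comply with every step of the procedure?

No

(1) the permitted window runs from 2014-02-12 + 4 = 2014-02-16 to 2014-02-12 + 40 = 2014-03-24; done 2014-03-21, which is between those dates.
(2) due by 2014-03-21 + 45 days = 2014-05-05; not done until 2014-05-09, 4 days after the deadline.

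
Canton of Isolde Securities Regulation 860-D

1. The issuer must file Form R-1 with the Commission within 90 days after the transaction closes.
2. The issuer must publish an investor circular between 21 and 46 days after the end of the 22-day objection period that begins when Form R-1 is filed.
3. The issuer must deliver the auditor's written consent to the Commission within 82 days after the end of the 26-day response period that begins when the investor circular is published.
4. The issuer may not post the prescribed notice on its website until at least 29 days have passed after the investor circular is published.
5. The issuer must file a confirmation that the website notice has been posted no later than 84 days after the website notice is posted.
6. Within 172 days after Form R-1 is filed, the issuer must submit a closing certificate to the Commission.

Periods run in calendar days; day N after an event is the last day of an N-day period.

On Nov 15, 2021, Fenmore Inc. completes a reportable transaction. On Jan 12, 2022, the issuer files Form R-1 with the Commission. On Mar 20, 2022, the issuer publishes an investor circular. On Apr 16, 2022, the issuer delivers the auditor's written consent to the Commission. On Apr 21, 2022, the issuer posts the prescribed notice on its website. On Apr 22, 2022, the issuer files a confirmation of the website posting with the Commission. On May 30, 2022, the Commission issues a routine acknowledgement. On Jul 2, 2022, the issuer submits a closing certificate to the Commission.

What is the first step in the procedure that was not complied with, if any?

Step 1: 90 days after Nov 15, 2021 (when the transaction closes) is Feb 13, 2022; done Jan 12, 2022 — timely.
Step 2: the window is 21–46 days after Feb 3, 2022 (end of the 22-day objection period, which began when Form R-1 is filed on Jan 12, 2022), so Feb 24, 2022 through Mar 21, 2022; Mar 20, 2022 falls inside that range.
Step 3: 82 days after Apr 15, 2022 (end of the 26-day response period, which began when the investor circular is published on Mar 20, 2022) is Jul 6, 2022; completed Apr 16, 2022, before the deadline.
Step 4: the earliest permitted date is 29 days after Mar 20, 2022 (when the investor circular is published), i.e. Apr 18, 2022; Apr 21, 2022 is on or after that date.
Step 5: 84 days after Apr 21, 2022 (when the website notice is posted) is Jul 14, 2022; completed Apr 22, 2022, before the deadline.
Step 6: 172 days after Jan 12, 2022 (when Form R-1 is filed) is Jul 3, 2022; done Jul 2, 2022 — timely.

None — every step was satisfied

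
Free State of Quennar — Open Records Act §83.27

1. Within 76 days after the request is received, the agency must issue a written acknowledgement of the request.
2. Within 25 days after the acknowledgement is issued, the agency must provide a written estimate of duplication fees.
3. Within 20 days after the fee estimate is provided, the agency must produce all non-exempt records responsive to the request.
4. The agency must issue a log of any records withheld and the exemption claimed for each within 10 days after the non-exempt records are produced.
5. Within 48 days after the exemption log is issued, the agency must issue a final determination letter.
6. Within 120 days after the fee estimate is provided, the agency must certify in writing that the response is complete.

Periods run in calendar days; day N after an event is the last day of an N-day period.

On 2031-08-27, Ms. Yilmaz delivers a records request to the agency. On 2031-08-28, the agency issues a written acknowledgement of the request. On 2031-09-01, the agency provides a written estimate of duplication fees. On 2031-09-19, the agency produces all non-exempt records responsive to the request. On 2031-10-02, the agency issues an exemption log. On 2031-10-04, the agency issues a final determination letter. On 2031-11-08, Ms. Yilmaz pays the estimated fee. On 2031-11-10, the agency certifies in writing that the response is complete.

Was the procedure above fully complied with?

(1) due by 2031-08-27 + 76 days = 2031-11-11; 2031-08-28 is within that limit.
(2) due by 2031-08-28 + 25 days = 2031-09-22; done 2031-09-01 — timely.
(3) due by 2031-09-01 + 20 days = 2031-09-21; completed 2031-09-19, before the deadline.
(4) due by 2031-09-19 + 10 days = 2031-09-29; done 2031-10-02 — 3 days late.
Later steps need not be reached.

No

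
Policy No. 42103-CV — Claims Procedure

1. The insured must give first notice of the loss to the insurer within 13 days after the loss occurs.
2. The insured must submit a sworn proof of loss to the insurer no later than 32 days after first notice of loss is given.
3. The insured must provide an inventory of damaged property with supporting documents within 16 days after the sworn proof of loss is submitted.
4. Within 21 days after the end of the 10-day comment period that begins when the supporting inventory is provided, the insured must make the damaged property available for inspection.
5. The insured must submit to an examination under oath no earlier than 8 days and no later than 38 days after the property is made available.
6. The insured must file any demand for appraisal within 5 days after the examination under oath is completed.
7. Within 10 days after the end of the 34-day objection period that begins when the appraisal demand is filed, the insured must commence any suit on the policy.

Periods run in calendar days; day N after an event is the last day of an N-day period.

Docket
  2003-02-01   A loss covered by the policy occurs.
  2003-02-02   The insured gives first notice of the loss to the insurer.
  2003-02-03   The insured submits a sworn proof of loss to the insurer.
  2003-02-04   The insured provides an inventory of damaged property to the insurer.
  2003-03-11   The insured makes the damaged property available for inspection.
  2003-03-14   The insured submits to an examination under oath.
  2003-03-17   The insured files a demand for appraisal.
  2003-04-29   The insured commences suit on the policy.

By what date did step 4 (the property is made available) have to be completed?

2003-03-07

The supporting inventory is provided on 2003-02-04; the 10-day comment period therefore ends 2003-02-14, and step 4 runs from that date. 21 days after 2003-02-14 is 2003-03-07.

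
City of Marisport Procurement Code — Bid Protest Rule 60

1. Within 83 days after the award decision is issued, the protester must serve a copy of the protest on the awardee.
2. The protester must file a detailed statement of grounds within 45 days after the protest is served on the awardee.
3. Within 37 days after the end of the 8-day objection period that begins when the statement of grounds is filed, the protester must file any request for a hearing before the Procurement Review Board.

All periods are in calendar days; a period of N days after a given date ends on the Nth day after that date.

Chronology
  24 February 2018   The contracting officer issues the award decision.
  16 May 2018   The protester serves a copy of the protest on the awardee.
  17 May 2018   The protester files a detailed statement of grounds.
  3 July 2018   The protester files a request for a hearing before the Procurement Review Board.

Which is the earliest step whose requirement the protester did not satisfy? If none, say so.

Step 1 — counting 83 days from 24 February 2018 (when the award decision is issued) gives a deadline of 18 May 2018; done 16 May 2018 — timely.
Step 2 — counting 45 days from 16 May 2018 (when the protest is served on the awardee) gives a deadline of 30 June 2018; 17 May 2018 is within that limit.
Step 3 — counting 37 days from 25 May 2018 (end of the 8-day objection period, which began when the statement of grounds is filed on 17 May 2018) gives a deadline of 1 July 2018; not done until 3 July 2018, 2 days after the deadline.

Step 3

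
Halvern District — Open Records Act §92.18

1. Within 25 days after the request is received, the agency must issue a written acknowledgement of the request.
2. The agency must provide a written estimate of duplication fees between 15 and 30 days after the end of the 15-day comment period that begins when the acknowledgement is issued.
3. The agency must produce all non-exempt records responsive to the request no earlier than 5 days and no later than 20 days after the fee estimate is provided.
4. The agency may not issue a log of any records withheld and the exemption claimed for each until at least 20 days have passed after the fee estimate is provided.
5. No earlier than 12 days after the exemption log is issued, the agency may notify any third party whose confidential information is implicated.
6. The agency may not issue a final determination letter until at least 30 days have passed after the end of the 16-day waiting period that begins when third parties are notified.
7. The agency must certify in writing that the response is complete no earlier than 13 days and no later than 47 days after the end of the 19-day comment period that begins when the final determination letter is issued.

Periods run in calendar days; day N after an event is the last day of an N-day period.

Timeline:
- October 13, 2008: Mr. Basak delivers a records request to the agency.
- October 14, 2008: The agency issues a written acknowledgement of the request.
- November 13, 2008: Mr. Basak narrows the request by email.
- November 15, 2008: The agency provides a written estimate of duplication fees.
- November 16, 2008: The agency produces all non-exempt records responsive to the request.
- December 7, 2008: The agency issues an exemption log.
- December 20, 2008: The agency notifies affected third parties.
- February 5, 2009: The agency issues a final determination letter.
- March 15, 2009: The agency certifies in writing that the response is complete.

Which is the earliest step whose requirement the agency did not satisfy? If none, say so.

Step 1 — counting 25 days from October 13, 2008 (when the request is received) gives a deadline of November 7, 2008; done October 14, 2008 — timely.
Step 2 — 15 and 30 days from October 29, 2008 (end of the 15-day comment period, which began when the acknowledgement is issued on October 14, 2008) are November 13, 2008 and November 28, 2008 respectively; November 15, 2008 falls inside that range.
Step 3 — 5 and 20 days from November 15, 2008 (when the fee estimate is provided) are November 20, 2008 and December 5, 2008 respectively; done November 16, 2008 — 4 days before the window opened.
The analysis stops there.

Step 3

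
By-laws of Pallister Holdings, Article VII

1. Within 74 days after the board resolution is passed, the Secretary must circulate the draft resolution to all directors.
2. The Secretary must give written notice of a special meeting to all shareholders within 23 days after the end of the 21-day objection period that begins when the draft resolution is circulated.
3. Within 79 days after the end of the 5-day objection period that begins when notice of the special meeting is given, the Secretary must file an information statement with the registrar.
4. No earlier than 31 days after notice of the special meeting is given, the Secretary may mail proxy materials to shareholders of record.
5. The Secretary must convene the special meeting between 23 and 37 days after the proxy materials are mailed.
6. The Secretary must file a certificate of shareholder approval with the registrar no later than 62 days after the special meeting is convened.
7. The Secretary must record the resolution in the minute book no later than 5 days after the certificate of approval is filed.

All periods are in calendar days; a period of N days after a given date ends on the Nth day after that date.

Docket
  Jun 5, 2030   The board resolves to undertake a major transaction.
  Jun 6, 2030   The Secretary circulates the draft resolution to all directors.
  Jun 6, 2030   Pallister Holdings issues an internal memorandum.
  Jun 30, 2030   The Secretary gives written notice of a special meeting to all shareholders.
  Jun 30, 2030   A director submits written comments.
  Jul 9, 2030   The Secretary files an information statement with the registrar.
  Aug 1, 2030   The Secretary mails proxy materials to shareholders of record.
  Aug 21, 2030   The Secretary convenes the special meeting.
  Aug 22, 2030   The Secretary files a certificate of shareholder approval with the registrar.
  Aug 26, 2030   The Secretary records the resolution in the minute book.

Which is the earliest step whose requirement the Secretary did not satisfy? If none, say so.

Step 1: 74 days after Jun 5, 2030 (when the board resolution is passed) is Aug 18, 2030; done Jun 6, 2030 — timely.
Step 2: 23 days after Jun 27, 2030 (end of the 21-day objection period, which began when the draft resolution is circulated on Jun 6, 2030) is Jul 20, 2030; done Jun 30, 2030 — timely.
Step 3: 79 days after Jul 5, 2030 (end of the 5-day objection period, which began when notice of the special meeting is given on Jun 30, 2030) is Sep 22, 2030; completed Jul 9, 2030, before the deadline.
Step 4: the earliest permitted date is 31 days after Jun 30, 2030 (when notice of the special meeting is given), i.e. Jul 31, 2030; done Aug 1, 2030 — permitted.
Step 5: the window is 23–37 days after Aug 1, 2030 (when the proxy materials are mailed), so Aug 24, 2030 through Sep 7, 2030; Aug 21, 2030 is 3 days too early.
The procedure was therefore not followed at step 5.

Step 5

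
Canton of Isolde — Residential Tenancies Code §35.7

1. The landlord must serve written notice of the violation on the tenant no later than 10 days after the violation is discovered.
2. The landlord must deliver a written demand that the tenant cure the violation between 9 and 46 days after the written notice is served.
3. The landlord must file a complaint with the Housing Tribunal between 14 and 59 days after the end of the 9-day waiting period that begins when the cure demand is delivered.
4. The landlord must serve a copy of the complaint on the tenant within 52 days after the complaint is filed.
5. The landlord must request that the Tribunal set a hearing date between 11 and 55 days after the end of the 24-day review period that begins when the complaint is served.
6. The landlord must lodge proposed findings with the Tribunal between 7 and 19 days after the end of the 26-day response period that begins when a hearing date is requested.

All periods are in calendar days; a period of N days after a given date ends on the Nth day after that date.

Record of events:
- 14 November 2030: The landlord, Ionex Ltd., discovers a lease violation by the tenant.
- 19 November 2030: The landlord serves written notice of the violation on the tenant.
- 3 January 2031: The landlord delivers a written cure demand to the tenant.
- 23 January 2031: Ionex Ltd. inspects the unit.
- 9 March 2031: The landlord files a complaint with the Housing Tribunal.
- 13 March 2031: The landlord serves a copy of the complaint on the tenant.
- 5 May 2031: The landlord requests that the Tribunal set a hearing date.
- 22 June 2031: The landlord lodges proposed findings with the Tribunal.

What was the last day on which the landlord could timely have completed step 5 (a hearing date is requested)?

The complaint is served on 13 March 2031; the 24-day review period therefore ends 6 April 2031, and step 5 runs from that date. The window is 11–55 days after 6 April 2031; it closes on 31 May 2031.

31 May 2031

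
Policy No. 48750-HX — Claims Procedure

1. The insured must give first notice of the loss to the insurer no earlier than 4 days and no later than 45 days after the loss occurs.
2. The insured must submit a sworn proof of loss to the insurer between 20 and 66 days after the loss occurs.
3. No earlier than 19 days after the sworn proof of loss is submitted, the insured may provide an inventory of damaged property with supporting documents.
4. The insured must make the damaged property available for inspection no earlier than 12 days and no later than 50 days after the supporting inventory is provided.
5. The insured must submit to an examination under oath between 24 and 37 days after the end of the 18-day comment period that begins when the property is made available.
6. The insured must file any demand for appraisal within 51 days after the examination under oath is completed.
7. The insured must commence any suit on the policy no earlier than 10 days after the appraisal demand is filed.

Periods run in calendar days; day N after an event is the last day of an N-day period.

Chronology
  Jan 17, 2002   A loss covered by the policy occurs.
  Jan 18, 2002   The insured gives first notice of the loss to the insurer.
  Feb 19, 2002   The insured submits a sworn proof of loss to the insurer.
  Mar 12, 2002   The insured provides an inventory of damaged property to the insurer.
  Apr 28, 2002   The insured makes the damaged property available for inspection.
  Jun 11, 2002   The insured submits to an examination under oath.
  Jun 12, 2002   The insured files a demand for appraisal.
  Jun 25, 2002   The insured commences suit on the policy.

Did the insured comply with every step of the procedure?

Step 1: the window is 4–45 days after Jan 17, 2002 (when the loss occurs), so Jan 21, 2002 through Mar 3, 2002; done Jan 18, 2002 — 3 days before the window opened.
Later steps need not be reached.

No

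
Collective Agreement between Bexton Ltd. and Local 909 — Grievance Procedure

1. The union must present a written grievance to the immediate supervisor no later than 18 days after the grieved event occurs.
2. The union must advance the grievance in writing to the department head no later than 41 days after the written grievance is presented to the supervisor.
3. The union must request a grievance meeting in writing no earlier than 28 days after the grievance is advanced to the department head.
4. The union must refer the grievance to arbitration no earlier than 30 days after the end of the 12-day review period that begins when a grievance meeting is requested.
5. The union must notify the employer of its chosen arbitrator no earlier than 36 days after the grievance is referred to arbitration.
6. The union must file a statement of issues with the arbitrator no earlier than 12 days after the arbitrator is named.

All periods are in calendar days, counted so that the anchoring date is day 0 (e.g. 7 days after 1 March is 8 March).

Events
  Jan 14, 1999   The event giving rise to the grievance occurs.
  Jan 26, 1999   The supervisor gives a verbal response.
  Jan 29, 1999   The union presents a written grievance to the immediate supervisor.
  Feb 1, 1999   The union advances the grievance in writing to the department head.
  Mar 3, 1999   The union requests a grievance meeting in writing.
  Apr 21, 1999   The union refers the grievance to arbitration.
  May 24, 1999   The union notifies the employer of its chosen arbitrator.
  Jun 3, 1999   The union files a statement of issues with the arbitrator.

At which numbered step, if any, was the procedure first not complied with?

Step 1: 18 days after Jan 14, 1999 (when the grieved event occurs) is Feb 1, 1999; Jan 29, 1999 is within that limit.
Step 2: 41 days after Jan 29, 1999 (when the written grievance is presented to the supervisor) is Mar 11, 1999; completed Feb 1, 1999, before the deadline.
Step 3: the earliest permitted date is 28 days after Feb 1, 1999 (when the grievance is advanced to the department head), i.e. Mar 1, 1999; Mar 3, 1999 is on or after that date.
Step 4: the earliest permitted date is 30 days after Mar 15, 1999 (end of the 12-day review period, which began when a grievance meeting is requested on Mar 3, 1999), i.e. Apr 14, 1999; Apr 21, 1999 is on or after that date.
Step 5: the earliest permitted date is 36 days after Apr 21, 1999 (when the grievance is referred to arbitration), i.e. May 27, 1999; acted on May 24, 1999, 3 days prematurely.
No need to go further; step 5 was not satisfied.

Step 5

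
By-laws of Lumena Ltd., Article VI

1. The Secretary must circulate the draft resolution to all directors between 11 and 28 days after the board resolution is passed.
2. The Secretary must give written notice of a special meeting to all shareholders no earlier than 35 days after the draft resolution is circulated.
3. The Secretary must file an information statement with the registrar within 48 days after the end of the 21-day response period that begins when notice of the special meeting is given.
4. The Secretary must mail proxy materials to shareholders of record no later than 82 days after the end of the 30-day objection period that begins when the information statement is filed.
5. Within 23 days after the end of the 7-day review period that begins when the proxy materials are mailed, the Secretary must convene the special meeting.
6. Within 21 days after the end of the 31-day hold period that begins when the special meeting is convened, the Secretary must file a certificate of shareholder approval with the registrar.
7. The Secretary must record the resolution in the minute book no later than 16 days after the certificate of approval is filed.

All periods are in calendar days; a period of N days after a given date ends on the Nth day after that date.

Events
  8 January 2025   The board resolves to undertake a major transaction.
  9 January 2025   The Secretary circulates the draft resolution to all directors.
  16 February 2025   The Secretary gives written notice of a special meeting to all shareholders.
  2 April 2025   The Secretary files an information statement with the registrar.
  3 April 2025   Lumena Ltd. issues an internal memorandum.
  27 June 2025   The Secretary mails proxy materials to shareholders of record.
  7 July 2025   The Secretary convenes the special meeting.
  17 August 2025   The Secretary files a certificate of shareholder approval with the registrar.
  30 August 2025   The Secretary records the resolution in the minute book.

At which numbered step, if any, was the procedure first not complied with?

Step 1

Step 1: the window is 11–28 days after 8 January 2025 (when the board resolution is passed), so 19 January 2025 through 5 February 2025; 9 January 2025 is 10 days too early.
That is the first point of non-compliance.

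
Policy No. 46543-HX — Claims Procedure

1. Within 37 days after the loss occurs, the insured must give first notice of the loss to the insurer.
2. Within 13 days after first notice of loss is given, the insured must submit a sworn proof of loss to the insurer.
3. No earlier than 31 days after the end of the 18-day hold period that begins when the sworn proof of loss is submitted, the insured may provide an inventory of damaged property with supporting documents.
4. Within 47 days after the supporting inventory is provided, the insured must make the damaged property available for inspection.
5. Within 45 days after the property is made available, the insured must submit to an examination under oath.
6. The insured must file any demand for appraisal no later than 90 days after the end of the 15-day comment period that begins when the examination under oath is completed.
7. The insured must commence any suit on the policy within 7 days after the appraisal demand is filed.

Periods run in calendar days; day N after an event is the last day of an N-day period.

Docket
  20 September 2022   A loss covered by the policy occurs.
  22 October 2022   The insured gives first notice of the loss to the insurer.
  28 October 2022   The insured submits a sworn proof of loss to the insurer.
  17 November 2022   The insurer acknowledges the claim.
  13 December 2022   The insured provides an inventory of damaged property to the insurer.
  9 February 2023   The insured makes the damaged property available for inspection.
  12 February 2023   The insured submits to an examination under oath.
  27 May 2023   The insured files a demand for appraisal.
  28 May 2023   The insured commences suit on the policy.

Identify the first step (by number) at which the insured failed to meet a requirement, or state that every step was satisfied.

Step 3

Step 1 — counting 37 days from 20 September 2022 (when the loss occurs) gives a deadline of 27 October 2022; completed 22 October 2022, before the deadline.
Step 2 — counting 13 days from 22 October 2022 (when first notice of loss is given) gives a deadline of 4 November 2022; done 28 October 2022 — timely.
Step 3 — must wait 31 days from 15 November 2022 (end of the 18-day hold period, which began when the sworn proof of loss is submitted on 28 October 2022), so not before 16 December 2022; 13 December 2022 is 3 days before the earliest permitted date.
No need to go further; step 3 was not satisfied.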